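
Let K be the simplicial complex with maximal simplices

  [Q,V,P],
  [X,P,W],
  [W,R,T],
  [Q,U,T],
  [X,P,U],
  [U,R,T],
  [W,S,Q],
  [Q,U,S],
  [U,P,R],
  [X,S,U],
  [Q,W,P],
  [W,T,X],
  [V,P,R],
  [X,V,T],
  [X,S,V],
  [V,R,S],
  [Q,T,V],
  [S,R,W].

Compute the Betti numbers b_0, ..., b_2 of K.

We work with the vertex ordering P < Q < R < S < T < U < V < W < X. The simplices of K, each written with vertices in increasing order, are:

  0-simplices (9): P, Q, R, S, T, U, V, W, X
  1-simplices (27): PQ, PR, PU, PV, PW, PX, QS, QT, QU, QV, QW, RS, RT, RU, RV, RW, SU, SV, SW, SX, TU, TV, TW, TX, UX, VX, WX
  2-simplices (18): PQV, PQW, PRU, PRV, PUX, PWX, QSU, QSW, QTU, QTV, RSV, RSW, RTU, RTW, SUX, SVX, TVX, TWX

Hence C_0 ≅ Z^9, C_1 ≅ Z^27, C_2 ≅ Z^18.

∂_1: C_1 → C_0 sends each edge [p,q] (with p < q) to q − p.
The 9×27 boundary matrix has rank 8 and Smith normal form diag(1,1,1,1,1,1,1,1).

Boundary ∂_2: C_2 → C_1 sends each 2-simplex [p,q,r] to [q,r] − [p,r] + [p,q]. For instance
  ∂RTU = TU − RU + RT,
  ∂PRV = RV − PV + PR.
The 27×18 boundary matrix has rank 17 and Smith normal form diag(1,1,1,1,1,1,1,1,1,1,1,1,1,1,1,1,1).

From H_k ≅ ker(∂_k) / im(∂_{k+1}) we obtain:

  H_0: rank C_0 − rank ∂_1 = 9 − 8 = 1, and the invariant factors of ∂_1 are all 1, so H_0 ≅ Z.
  H_1: rank ker ∂_1 − rank ∂_2 = (27 − 8) − 17 = 2, and the invariant factors of ∂_2 are all 1, so H_1 ≅ Z^2.
  H_2: rank ker ∂_2 − rank ∂_3 = (18 − 17) − 0 = 1, and there is no ∂_3, so H_2 ≅ Z.

(K is a triangulation of the torus T^2.)

Hence the Betti numbers are b_0 = 1, b_1 = 2, b_2 = 1.

b_0 = 1, b_1 = 2, b_2 = 1.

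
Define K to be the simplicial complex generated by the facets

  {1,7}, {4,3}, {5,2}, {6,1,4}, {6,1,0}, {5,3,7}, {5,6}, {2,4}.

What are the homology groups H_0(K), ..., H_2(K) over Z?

Take the total order 0 < 1 < 2 < 3 < 4 < 5 < 6 < 7 on the vertex set. Then K (dimension 2) consists of the simplices:

  0-simplices (8): [0], [1], [2], [3], [4], [5], [6], [7]
  1-simplices (13): [0,1], [0,6], [1,4], [1,6], [1,7], [2,4], [2,5], [3,4], [3,5], [3,7], [4,6], [5,6], [5,7]
  2-simplices (3): [0,1,6], [1,4,6], [3,5,7]

so the chain groups are C_0 ≅ Z^8, C_1 ≅ Z^13, C_2 ≅ Z^3.

Boundary ∂_1: C_1 → C_0 maps an edge to its endpoints' difference, ∂[p,q] = q − p. For instance
  ∂[5,7] = [7] − [5].
This gives a 8×13 integer matrix of rank 7; reducing to Smith normal form yields diagonal entries (1,1,1,1,1,1,1).

∂_2: C_2 → C_1 sends each 2-simplex [p,q,r] to [q,r] − [p,r] + [p,q]. For instance
  ∂[1,4,6] = [4,6] − [1,6] + [1,4],
  ∂[0,1,6] = [1,6] − [0,6] + [0,1].
The 13×3 boundary matrix has rank 3 and Smith normal form diag(1,1,1).

Reading off H_k = ker ∂_k / im ∂_{k+1}:

  H_0: rank C_0 − rank ∂_1 = 8 − 7 = 1, and the invariant factors of ∂_1 are all 1, so H_0 = Z.
  H_1: rank ker ∂_1 − rank ∂_2 = (13 − 7) − 3 = 3, and the invariant factors of ∂_2 are all 1, so H_1 = Z^3.
  H_2: rank ker ∂_2 − rank ∂_3 = (3 − 3) − 0 = 0, and there is no ∂_3, so H_2 = 0.

H_0 = Z,  H_1 = Z^3,  H_2 = 0.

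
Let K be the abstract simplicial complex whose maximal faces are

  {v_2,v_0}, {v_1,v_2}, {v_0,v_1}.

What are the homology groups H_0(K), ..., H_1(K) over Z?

H_0 = Z,  H_1 = Z.

Take the total order v_0 < v_1 < v_2 on the vertex set. Then K (dimension 1) consists of the simplices:

  0-simplices (3): [v_0], [v_1], [v_2]
  1-simplices (3): [v_0,v_1], [v_0,v_2], [v_1,v_2]

so the chain groups are C_0 ≅ Z^3, C_1 ≅ Z^3.

∂_1: C_1 → C_0 is given by ∂[p,q] = [q] − [p]. For instance
  ∂[v_1,v_2] = [v_2] − [v_1].
The resulting 3×3 matrix has rank 2, and its Smith normal form has invariant factors (1,1).

Computing H_k = (kernel of ∂_k) / (image of ∂_{k+1}):

  H_0: rank C_0 − rank ∂_1 = 3 − 2 = 1, and the invariant factors of ∂_1 are all 1, so H_0 ≅ Z.
  H_1: rank ker ∂_1 − rank ∂_2 = (3 − 2) − 0 = 1, and there is no ∂_2, so H_1 ≅ Z.

(K is a triangulation of the circle S^1.)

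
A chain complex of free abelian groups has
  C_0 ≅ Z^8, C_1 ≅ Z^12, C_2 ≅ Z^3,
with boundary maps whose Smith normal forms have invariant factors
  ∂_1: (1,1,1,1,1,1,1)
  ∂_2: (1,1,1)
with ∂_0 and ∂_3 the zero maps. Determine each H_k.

H_0: b_0 = 8 − 0 − 7 = 1; torsion from ∂_1 factors > 1: none. So H_0 ≅ Z.
H_1: b_1 = 12 − 7 − 3 = 2; torsion from ∂_2 factors > 1: none. So H_1 ≅ Z^2.
H_2: b_2 = 3 − 3 − 0 = 0; torsion from ∂_3 factors > 1: none. So H_2 ≅ 0.

H_0 ≅ Z,  H_1 ≅ Z^2,  H_2 = 0.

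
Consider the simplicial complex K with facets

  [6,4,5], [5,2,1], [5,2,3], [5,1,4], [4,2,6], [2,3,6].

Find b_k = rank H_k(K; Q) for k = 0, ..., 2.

b_0 = 1, b_1 = 1, b_2 = 0.

Take the total order 1 < 2 < 3 < 4 < 5 < 6 on the vertex set. Then K (dimension 2) consists of the simplices:

  0-simplices (6): [1], [2], [3], [4], [5], [6]
  1-simplices (12): [1,2], [1,4], [1,5], [2,3], [2,4], [2,5], [2,6], [3,5], [3,6], [4,5], [4,6], [5,6]
  2-simplices (6): [1,2,5], [1,4,5], [2,3,5], [2,3,6], [2,4,6], [4,5,6]

giving chain groups C_0 ≅ Z^6, C_1 ≅ Z^12, C_2 ≅ Z^6.

The boundary map ∂_1: C_1 → C_0 sends each edge [p,q] (with p < q) to q − p. For instance
  ∂[2,3] = [3] − [2].
The resulting 6×12 matrix has rank 5, and its Smith normal form has invariant factors (1,1,1,1,1).

∂_2: C_2 → C_1 maps a triangle to the signed sum of its edges. For instance
  ∂[1,4,5] = [4,5] − [1,5] + [1,4],
  ∂[1,2,5] = [2,5] − [1,5] + [1,2].
As a 12×6 matrix over Z this has rank 6, with invariant factors (1,1,1,1,1,1).

Computing H_k = (kernel of ∂_k) / (image of ∂_{k+1}):

  H_0: rank C_0 − rank ∂_1 = 6 − 5 = 1, and the invariant factors of ∂_1 are all 1, so H_0 ≅ Z.
  H_1: rank ker ∂_1 − rank ∂_2 = (12 − 5) − 6 = 1, and the invariant factors of ∂_2 are all 1, so H_1 ≅ Z.
  H_2: rank ker ∂_2 − rank ∂_3 = (6 − 6) − 0 = 0, and there is no ∂_3, so H_2 ≅ 0.

(K is a triangulation of the cylinder S^1 x I.)

Hence the Betti numbers are b_0 = 1, b_1 = 1, b_2 = 0.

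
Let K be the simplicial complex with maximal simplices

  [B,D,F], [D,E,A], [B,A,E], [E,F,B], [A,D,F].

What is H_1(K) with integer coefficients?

Order the vertices as A < B < D < E < F. Listing each simplex with vertices in this order, K has dimension 2 with simplices:

  0-simplices (5): A, B, D, E, F
  1-simplices (10): AB, AD, AE, AF, BD, BE, BF, DE, DF, EF
  2-simplices (5): ABE, ADE, ADF, BDF, BEF

Hence C_0 ≅ Z^5, C_1 ≅ Z^10, C_2 ≅ Z^5.

Boundary ∂_1: C_1 → C_0 maps an edge to its endpoints' difference, ∂[p,q] = q − p. For instance
  ∂DF = F − D.
The resulting 5×10 matrix has rank 4, and its Smith normal form has invariant factors (1,1,1,1).

The boundary map ∂_2: C_2 → C_1 sends each 2-simplex [p,q,r] to [q,r] − [p,r] + [p,q]. For instance
  ∂BDF = DF − BF + BD,
  ∂ADE = DE − AE + AD.
The 10×5 boundary matrix has rank 5 and Smith normal form diag(1,1,1,1,1).

From H_k ≅ ker(∂_k) / im(∂_{k+1}) we obtain:

  H_1: rank ker ∂_1 − rank ∂_2 = (10 − 4) − 5 = 1, and the invariant factors of ∂_2 are all 1, so H_1 = Z.

(K is a triangulation of the Möbius band.)

H_1 = Z.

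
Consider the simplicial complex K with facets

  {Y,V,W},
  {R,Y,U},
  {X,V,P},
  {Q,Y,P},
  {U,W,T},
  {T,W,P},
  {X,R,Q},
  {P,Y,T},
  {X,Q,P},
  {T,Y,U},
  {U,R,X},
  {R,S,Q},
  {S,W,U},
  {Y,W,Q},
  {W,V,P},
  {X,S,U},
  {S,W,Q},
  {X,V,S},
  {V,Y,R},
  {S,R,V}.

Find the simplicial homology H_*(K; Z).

K has 10 vertices, 30 edges, 20 triangles.
rank ∂_0 = 0, rank ∂_1 = 9 ⇒ b_0 = 10 − 0 − 9 = 1; all invariant factors of ∂_1 are 1 so no torsion. So H_0 = Z.
rank ∂_1 = 9, rank ∂_2 = 20 ⇒ b_1 = 30 − 9 − 20 = 1; ∂_2 has invariant factor(s) [2] giving torsion. So H_1 = Z ⊕ Z/2.
rank ∂_2 = 20, rank ∂_3 = 0 ⇒ b_2 = 20 − 20 − 0 = 0. So H_2 = 0.

H_0 = Z,  H_1 = Z ⊕ Z/2,  H_2 = 0.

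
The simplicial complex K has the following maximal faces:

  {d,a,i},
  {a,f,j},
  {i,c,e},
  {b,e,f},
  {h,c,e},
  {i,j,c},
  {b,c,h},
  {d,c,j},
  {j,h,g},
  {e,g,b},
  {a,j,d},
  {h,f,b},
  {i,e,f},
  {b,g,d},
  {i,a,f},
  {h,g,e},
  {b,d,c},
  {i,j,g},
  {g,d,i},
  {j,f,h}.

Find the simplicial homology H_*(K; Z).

Take the total order a < b < c < d < e < f < g < h < i < j on the vertex set. Then K (dimension 2) consists of the simplices:

  0-simplices (10): a, b, c, d, e, f, g, h, i, j
  1-simplices (30): ad, af, ai, aj, bc, bd, be, bf, bg, bh, cd, ce, ch, ci, cj, dg, di, dj, ef, eg, eh, ei, fh, fi, fj, gh, gi, gj, hj, ij
  2-simplices (20): adi, adj, afi, afj, bcd, bch, bdg, bef, beg, bfh, cdj, ceh, cei, cij, dgi, efi, egh, fhj, ghj, gij

Hence C_0 ≅ Z^10, C_1 ≅ Z^30, C_2 ≅ Z^20.

∂_1: C_1 → C_0 maps an edge to its endpoints' difference, ∂[p,q] = q − p. For instance
  ∂dj = j − d.
The resulting 10×30 matrix has rank 9, and its Smith normal form has invariant factors (1,1,1,1,1,1,1,1,1).

The boundary map ∂_2: C_2 → C_1 sends each 2-simplex [p,q,r] to [q,r] − [p,r] + [p,q]. For instance
  ∂ghj = hj − gj + gh,
  ∂efi = fi − ei + ef.
The 30×20 boundary matrix has rank 20 and Smith normal form diag(1,1,1,1,1,1,1,1,1,1,1,1,1,1,1,1,1,1,1,2).

Reading off H_k = ker ∂_k / im ∂_{k+1}:

  H_0: rank C_0 − rank ∂_1 = 10 − 9 = 1, and the invariant factors of ∂_1 are all 1, so H_0 ≅ Z.
  H_1: rank ker ∂_1 − rank ∂_2 = (30 − 9) − 20 = 1, and ∂_2 has invariant factor 2 > 1, so H_1 ≅ Z ⊕ Z/2.
  H_2: rank ker ∂_2 − rank ∂_3 = (20 − 20) − 0 = 0, and there is no ∂_3, so H_2 ≅ 0.

As a check, the Euler characteristic is 10 − 30 + 20 = 0, which agrees with 1 − 1 + 0 = 0.

H_0 = Z,  H_1 = Z ⊕ Z/2,  H_2 = 0.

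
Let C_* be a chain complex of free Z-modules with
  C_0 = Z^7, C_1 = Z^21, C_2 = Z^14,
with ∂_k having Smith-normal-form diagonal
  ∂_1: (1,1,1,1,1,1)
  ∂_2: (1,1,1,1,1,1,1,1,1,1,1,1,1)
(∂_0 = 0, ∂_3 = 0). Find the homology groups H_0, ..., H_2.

H_0: b_0 = 7 − 0 − 6 = 1; torsion from ∂_1 factors > 1: none. So H_0 = Z.
H_1: b_1 = 21 − 6 − 13 = 2; torsion from ∂_2 factors > 1: none. So H_1 = Z^2.
H_2: b_2 = 14 − 13 − 0 = 1; torsion from ∂_3 factors > 1: none. So H_2 = Z.

H_0 = Z,  H_1 = Z^2,  H_2 = Z.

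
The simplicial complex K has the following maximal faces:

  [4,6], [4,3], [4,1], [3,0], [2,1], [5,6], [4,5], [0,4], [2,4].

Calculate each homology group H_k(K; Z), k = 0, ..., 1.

H_0 ≅ Z,  H_1 ≅ Z^3.

Fix the vertex order 0 < 1 < 2 < 3 < 4 < 5 < 6 and write every simplex with vertices in increasing order. Then dim K = 1 and the simplices of K are:

  0-simplices (7): [0], [1], [2], [3], [4], [5], [6]
  1-simplices (9): [0,3], [0,4], [1,2], [1,4], [2,4], [3,4], [4,5], [4,6], [5,6]

so the chain groups are C_0 ≅ Z^7, C_1 ≅ Z^9.

The boundary map ∂_1: C_1 → C_0 maps an edge to its endpoints' difference, ∂[p,q] = q − p.
The 7×9 boundary matrix has rank 6 and Smith normal form diag(1,1,1,1,1,1).

From H_k ≅ ker(∂_k) / im(∂_{k+1}) we obtain:

  H_0: rank C_0 − rank ∂_1 = 7 − 6 = 1, and the invariant factors of ∂_1 are all 1, so H_0 ≅ Z.
  H_1: rank ker ∂_1 − rank ∂_2 = (9 − 6) − 0 = 3, and there is no ∂_2, so H_1 ≅ Z^3.

As a check, the Euler characteristic is 7 − 9 = -2, which agrees with 1 − 3 = -2.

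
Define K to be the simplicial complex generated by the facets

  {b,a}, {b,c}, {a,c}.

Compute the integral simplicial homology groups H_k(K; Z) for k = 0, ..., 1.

H_0 = Z,  H_1 = Z.

Order the vertices as a < b < c. Listing each simplex with vertices in this order, K has dimension 1 with simplices:

  0-simplices (3): a, b, c
  1-simplices (3): ab, ac, bc

giving chain groups C_0 ≅ Z^3, C_1 ≅ Z^3.

∂_1: C_1 → C_0 sends each edge [p,q] (with p < q) to q − p. For instance
  ∂ac = c − a.
The 3×3 boundary matrix has rank 2 and Smith normal form diag(1,1).

Now H_k = ker ∂_k / im ∂_{k+1}, so:

  H_0: rank C_0 − rank ∂_1 = 3 − 2 = 1, and the invariant factors of ∂_1 are all 1, so H_0 ≅ Z.
  H_1: rank ker ∂_1 − rank ∂_2 = (3 − 2) − 0 = 1, and there is no ∂_2, so H_1 ≅ Z.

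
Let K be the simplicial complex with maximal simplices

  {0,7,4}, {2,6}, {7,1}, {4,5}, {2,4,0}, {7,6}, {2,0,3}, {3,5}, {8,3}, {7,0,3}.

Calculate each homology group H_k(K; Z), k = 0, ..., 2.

We work with the vertex ordering 0 < 1 < 2 < 3 < 4 < 5 < 6 < 7 < 8. The simplices of K, each written with vertices in increasing order, are:

  0-simplices (9): [0], [1], [2], [3], [4], [5], [6], [7], [8]
  1-simplices (14): [0,2], [0,3], [0,4], [0,7], [1,7], [2,3], [2,4], [2,6], [3,5], [3,7], [3,8], [4,5], [4,7], [6,7]
  2-simplices (4): [0,2,3], [0,2,4], [0,3,7], [0,4,7]

Hence C_0 ≅ Z^9, C_1 ≅ Z^14, C_2 ≅ Z^4.

The boundary map ∂_1: C_1 → C_0 maps an edge to its endpoints' difference, ∂[p,q] = q − p.
The 9×14 boundary matrix has rank 8 and Smith normal form diag(1,1,1,1,1,1,1,1).

The boundary map ∂_2: C_2 → C_1 acts by ∂[p,q,r] = [q,r] − [p,r] + [p,q]. For instance
  ∂[0,4,7] = [4,7] − [0,7] + [0,4],
  ∂[0,2,4] = [2,4] − [0,4] + [0,2].
The 14×4 boundary matrix has rank 4 and Smith normal form diag(1,1,1,1).

From H_k ≅ ker(∂_k) / im(∂_{k+1}) we obtain:

  H_0: rank C_0 − rank ∂_1 = 9 − 8 = 1, and the invariant factors of ∂_1 are all 1, so H_0 ≅ Z.
  H_1: rank ker ∂_1 − rank ∂_2 = (14 − 8) − 4 = 2, and the invariant factors of ∂_2 are all 1, so H_1 ≅ Z^2.
  H_2: rank ker ∂_2 − rank ∂_3 = (4 − 4) − 0 = 0, and there is no ∂_3, so H_2 ≅ 0.

As a check, the Euler characteristic is 9 − 14 + 4 = -1, which agrees with 1 − 2 + 0 = -1.

H_0 ≅ Z,  H_1 ≅ Z^2,  H_2 = 0.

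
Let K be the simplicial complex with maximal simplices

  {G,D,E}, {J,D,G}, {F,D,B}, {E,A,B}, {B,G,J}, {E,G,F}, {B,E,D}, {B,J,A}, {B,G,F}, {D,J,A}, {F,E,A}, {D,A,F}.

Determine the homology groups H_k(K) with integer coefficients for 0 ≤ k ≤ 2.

H_0 ≅ Z,  H_1 ≅ Z/2,  H_2 = 0.

Order the vertices as A < B < D < E < F < G < J. Listing each simplex with vertices in this order, K has dimension 2 with simplices:

  0-simplices (7): A, B, D, E, F, G, J
  1-simplices (18): AB, AD, AE, AF, AJ, BD, BE, BF, BG, BJ, DE, DF, DG, DJ, EF, EG, FG, GJ
  2-simplices (12): ABE, ABJ, ADF, ADJ, AEF, BDE, BDF, BFG, BGJ, DEG, DGJ, EFG

giving chain groups C_0 ≅ Z^7, C_1 ≅ Z^18, C_2 ≅ Z^12.

Boundary ∂_1: C_1 → C_0 is given by ∂[p,q] = [q] − [p]. For instance
  ∂BF = F − B.
This gives a 7×18 integer matrix of rank 6; reducing to Smith normal form yields diagonal entries (1,1,1,1,1,1).

Boundary ∂_2: C_2 → C_1 sends each 2-simplex [p,q,r] to [q,r] − [p,r] + [p,q]. For instance
  ∂ADF = DF − AF + AD,
  ∂ABJ = BJ − AJ + AB.
This gives a 18×12 integer matrix of rank 12; reducing to Smith normal form yields diagonal entries (1,1,1,1,1,1,1,1,1,1,1,2).

Now H_k = ker ∂_k / im ∂_{k+1}, so:

  H_0: rank C_0 − rank ∂_1 = 7 − 6 = 1, and the invariant factors of ∂_1 are all 1, so H_0 = Z.
  H_1: rank ker ∂_1 − rank ∂_2 = (18 − 6) − 12 = 0, and ∂_2 has invariant factor 2 > 1, so H_1 = Z/2.
  H_2: rank ker ∂_2 − rank ∂_3 = (12 − 12) − 0 = 0, and there is no ∂_3, so H_2 = 0.

As a check, the Euler characteristic is 7 − 18 + 12 = 1, which agrees with 1 − 0 + 0 = 1.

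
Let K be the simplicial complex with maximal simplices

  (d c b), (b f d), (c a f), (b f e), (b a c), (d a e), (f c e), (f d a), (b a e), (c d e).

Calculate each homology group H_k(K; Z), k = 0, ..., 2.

H_0 ≅ Z,  H_1 ≅ Z/2Z,  H_2 = 0.

Order the vertices as a < b < c < d < e < f. Listing each simplex with vertices in this order, K has dimension 2 with simplices:

  0-simplices (6): a, b, c, d, e, f
  1-simplices (15): ab, ac, ad, ae, af, bc, bd, be, bf, cd, ce, cf, de, df, ef
  2-simplices (10): abc, abe, acf, ade, adf, bcd, bdf, bef, cde, cef

so the chain groups are C_0 ≅ Z^6, C_1 ≅ Z^15, C_2 ≅ Z^10.

Boundary ∂_1: C_1 → C_0 is given by ∂[p,q] = [q] − [p]. For instance
  ∂ae = e − a.
As a 6×15 matrix over Z this has rank 5, with invariant factors (1,1,1,1,1).

Boundary ∂_2: C_2 → C_1 sends each 2-simplex [p,q,r] to [q,r] − [p,r] + [p,q]. For instance
  ∂cef = ef − cf + ce,
  ∂abc = bc − ac + ab.
This gives a 15×10 integer matrix of rank 10; reducing to Smith normal form yields diagonal entries (1,1,1,1,1,1,1,1,1,2).

Reading off H_k = ker ∂_k / im ∂_{k+1}:

  H_0: rank C_0 − rank ∂_1 = 6 − 5 = 1, and the invariant factors of ∂_1 are all 1, so H_0 ≅ Z.
  H_1: rank ker ∂_1 − rank ∂_2 = (15 − 5) − 10 = 0, and ∂_2 has invariant factor 2 > 1, so H_1 ≅ Z/2Z.
  H_2: rank ker ∂_2 − rank ∂_3 = (10 − 10) − 0 = 0, and there is no ∂_3, so H_2 ≅ 0.

(K is a triangulation of the real projective plane RP^2.)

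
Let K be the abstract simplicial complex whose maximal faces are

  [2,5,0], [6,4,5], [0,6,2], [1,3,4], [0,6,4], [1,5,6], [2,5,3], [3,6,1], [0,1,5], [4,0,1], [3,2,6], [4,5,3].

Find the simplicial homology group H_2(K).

H_2 = 0.

We work with the vertex ordering 0 < 1 < 2 < 3 < 4 < 5 < 6. The simplices of K, each written with vertices in increasing order, are:

  0-simplices (7): [0], [1], [2], [3], [4], [5], [6]
  1-simplices (18): [0,1], [0,2], [0,4], [0,5], [0,6], [1,3], [1,4], [1,5], [1,6], [2,3], [2,5], [2,6], [3,4], [3,5], [3,6], [4,5], [4,6], [5,6]
  2-simplices (12): [0,1,4], [0,1,5], [0,2,5], [0,2,6], [0,4,6], [1,3,4], [1,3,6], [1,5,6], [2,3,5], [2,3,6], [3,4,5], [4,5,6]

Hence C_0 ≅ Z^7, C_1 ≅ Z^18, C_2 ≅ Z^12.

Boundary ∂_1: C_1 → C_0 sends each edge [p,q] (with p < q) to q − p. For instance
  ∂[0,6] = [6] − [0].
This gives a 7×18 integer matrix of rank 6; reducing to Smith normal form yields diagonal entries (1,1,1,1,1,1).

The boundary map ∂_2: C_2 → C_1 maps a triangle to the signed sum of its edges. For instance
  ∂[1,3,4] = [3,4] − [1,4] + [1,3],
  ∂[1,3,6] = [3,6] − [1,6] + [1,3].
The resulting 18×12 matrix has rank 12, and its Smith normal form has invariant factors (1,1,1,1,1,1,1,1,1,1,1,2).

Reading off H_k = ker ∂_k / im ∂_{k+1}:

  H_2: rank ker ∂_2 − rank ∂_3 = (12 − 12) − 0 = 0, and there is no ∂_3, so H_2 ≅ 0.

(K is a triangulation of the real projective plane RP^2.)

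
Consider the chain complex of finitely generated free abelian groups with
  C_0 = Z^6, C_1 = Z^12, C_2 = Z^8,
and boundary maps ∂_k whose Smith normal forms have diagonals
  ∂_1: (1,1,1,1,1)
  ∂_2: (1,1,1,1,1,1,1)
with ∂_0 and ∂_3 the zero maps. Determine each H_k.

H_0 ≅ Z,  H_1 = 0,  H_2 ≅ Z.

H_0: b_0 = 6 − 0 − 5 = 1; torsion from ∂_1 factors > 1: none. So H_0 ≅ Z.
H_1: b_1 = 12 − 5 − 7 = 0; torsion from ∂_2 factors > 1: none. So H_1 ≅ 0.
H_2: b_2 = 8 − 7 − 0 = 1; torsion from ∂_3 factors > 1: none. So H_2 ≅ Z.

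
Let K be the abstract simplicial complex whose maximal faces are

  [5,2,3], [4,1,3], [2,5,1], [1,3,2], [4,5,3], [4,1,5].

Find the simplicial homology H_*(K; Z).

H_0 = Z,  H_1 = 0,  H_2 = Z.

Take the total order 1 < 2 < 3 < 4 < 5 on the vertex set. Then K (dimension 2) consists of the simplices:

  0-simplices (5): [1], [2], [3], [4], [5]
  1-simplices (9): [1,2], [1,3], [1,4], [1,5], [2,3], [2,5], [3,4], [3,5], [4,5]
  2-simplices (6): [1,2,3], [1,2,5], [1,3,4], [1,4,5], [2,3,5], [3,4,5]

giving chain groups C_0 ≅ Z^5, C_1 ≅ Z^9, C_2 ≅ Z^6.

Boundary ∂_1: C_1 → C_0 maps an edge to its endpoints' difference, ∂[p,q] = q − p. For instance
  ∂[2,5] = [5] − [2].
The 5×9 boundary matrix has rank 4 and Smith normal form diag(1,1,1,1).

The boundary map ∂_2: C_2 → C_1 sends each 2-simplex [p,q,r] to [q,r] − [p,r] + [p,q]. For instance
  ∂[1,2,3] = [2,3] − [1,3] + [1,2],
  ∂[1,3,4] = [3,4] − [1,4] + [1,3].
The 9×6 boundary matrix has rank 5 and Smith normal form diag(1,1,1,1,1).

From H_k ≅ ker(∂_k) / im(∂_{k+1}) we obtain:

  H_0: rank C_0 − rank ∂_1 = 5 − 4 = 1, and the invariant factors of ∂_1 are all 1, so H_0 ≅ Z.
  H_1: rank ker ∂_1 − rank ∂_2 = (9 − 4) − 5 = 0, and the invariant factors of ∂_2 are all 1, so H_1 ≅ 0.
  H_2: rank ker ∂_2 − rank ∂_3 = (6 − 5) − 0 = 1, and there is no ∂_3, so H_2 ≅ Z.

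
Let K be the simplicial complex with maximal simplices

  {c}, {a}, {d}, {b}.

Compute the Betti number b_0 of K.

b_0 = 4.

We work with the vertex ordering a < b < c < d. The simplices of K, each written with vertices in increasing order, are:

  0-simplices (4): a, b, c, d

giving chain groups C_0 ≅ Z^4.

Now H_k = ker ∂_k / im ∂_{k+1}, so:

  H_0: rank C_0 − rank ∂_1 = 4 − 0 = 4, and there is no ∂_1, so H_0 = Z^4.

(K is a triangulation of a set of 4 points.)

Hence the Betti numbers are b_0 = 4.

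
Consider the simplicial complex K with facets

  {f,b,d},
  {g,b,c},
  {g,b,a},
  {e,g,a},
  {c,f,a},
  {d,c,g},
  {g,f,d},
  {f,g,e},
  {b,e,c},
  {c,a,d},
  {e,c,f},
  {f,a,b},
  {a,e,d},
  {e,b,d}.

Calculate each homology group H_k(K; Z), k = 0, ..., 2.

Take the total order a < b < c < d < e < f < g on the vertex set. Then K (dimension 2) consists of the simplices:

  0-simplices (7): a, b, c, d, e, f, g
  1-simplices (21): ab, ac, ad, ae, af, ag, bc, bd, be, bf, bg, cd, ce, cf, cg, de, df, dg, ef, eg, fg
  2-simplices (14): abf, abg, acd, acf, ade, aeg, bce, bcg, bde, bdf, cdg, cef, dfg, efg

Hence C_0 ≅ Z^7, C_1 ≅ Z^21, C_2 ≅ Z^14.

The boundary map ∂_1: C_1 → C_0 sends each edge [p,q] (with p < q) to q − p. For instance
  ∂ae = e − a.
As a 7×21 matrix over Z this has rank 6, with invariant factors (1,1,1,1,1,1).

∂_2: C_2 → C_1 sends each 2-simplex [p,q,r] to [q,r] − [p,r] + [p,q]. For instance
  ∂bdf = df − bf + bd,
  ∂efg = fg − eg + ef.
This gives a 21×14 integer matrix of rank 13; reducing to Smith normal form yields diagonal entries (1,1,1,1,1,1,1,1,1,1,1,1,1).

Computing H_k = (kernel of ∂_k) / (image of ∂_{k+1}):

  H_0: rank C_0 − rank ∂_1 = 7 − 6 = 1, and the invariant factors of ∂_1 are all 1, so H_0 ≅ Z.
  H_1: rank ker ∂_1 − rank ∂_2 = (21 − 6) − 13 = 2, and the invariant factors of ∂_2 are all 1, so H_1 ≅ Z^2.
  H_2: rank ker ∂_2 − rank ∂_3 = (14 − 13) − 0 = 1, and there is no ∂_3, so H_2 ≅ Z.

H_0 = Z,  H_1 = Z^2,  H_2 = Z.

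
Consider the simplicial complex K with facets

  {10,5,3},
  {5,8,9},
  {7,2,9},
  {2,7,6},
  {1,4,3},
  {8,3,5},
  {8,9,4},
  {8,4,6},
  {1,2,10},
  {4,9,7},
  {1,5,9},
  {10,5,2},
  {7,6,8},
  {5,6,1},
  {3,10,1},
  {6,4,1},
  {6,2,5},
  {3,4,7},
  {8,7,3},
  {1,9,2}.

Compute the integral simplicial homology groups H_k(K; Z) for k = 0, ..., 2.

H_0 = Z,  H_1 = Z ⊕ Z/2,  H_2 = 0.

Order the vertices as 1 < 2 < 3 < 4 < 5 < 6 < 7 < 8 < 9 < 10. Listing each simplex with vertices in this order, K has dimension 2 with simplices:

  0-simplices (10): [1], [2], [3], [4], [5], [6], [7], [8], [9], [10]
  1-simplices (30): (30 of them)
  2-simplices (20): (20 of them)

giving chain groups C_0 ≅ Z^10, C_1 ≅ Z^30, C_2 ≅ Z^20.

The boundary map ∂_1: C_1 → C_0 sends each edge [p,q] (with p < q) to q − p.
This gives a 10×30 integer matrix of rank 9; reducing to Smith normal form yields diagonal entries (1,1,1,1,1,1,1,1,1).

The boundary map ∂_2: C_2 → C_1 sends each 2-simplex [p,q,r] to [q,r] − [p,r] + [p,q]. For instance
  ∂[2,6,7] = [6,7] − [2,7] + [2,6],
  ∂[1,4,6] = [4,6] − [1,6] + [1,4].
The 30×20 boundary matrix has rank 20 and Smith normal form diag(1,1,1,1,1,1,1,1,1,1,1,1,1,1,1,1,1,1,1,2).

Reading off H_k = ker ∂_k / im ∂_{k+1}:

  H_0: rank C_0 − rank ∂_1 = 10 − 9 = 1, and the invariant factors of ∂_1 are all 1, so H_0 = Z.
  H_1: rank ker ∂_1 − rank ∂_2 = (30 − 9) − 20 = 1, and ∂_2 has invariant factor 2 > 1, so H_1 = Z ⊕ Z/2.
  H_2: rank ker ∂_2 − rank ∂_3 = (20 − 20) − 0 = 0, and there is no ∂_3, so H_2 = 0.

As a check, the Euler characteristic is 10 − 30 + 20 = 0, which agrees with 1 − 1 + 0 = 0.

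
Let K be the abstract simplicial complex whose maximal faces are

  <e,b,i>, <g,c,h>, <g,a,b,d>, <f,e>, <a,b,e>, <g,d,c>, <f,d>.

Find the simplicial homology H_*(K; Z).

Take the total order a < b < c < d < e < f < g < h < i on the vertex set. Then K (dimension 3) consists of the simplices:

  0-simplices (9): a, b, c, d, e, f, g, h, i
  1-simplices (16): ab, ad, ae, ag, bd, be, bg, bi, cd, cg, ch, df, dg, ef, ei, gh
  2-simplices (8): abd, abe, abg, adg, bdg, bei, cdg, cgh
  3-simplices (1): abdg

Hence C_0 ≅ Z^9, C_1 ≅ Z^16, C_2 ≅ Z^8, C_3 ≅ Z^1.

The boundary map ∂_1: C_1 → C_0 sends each edge [p,q] (with p < q) to q − p.
The resulting 9×16 matrix has rank 8, and its Smith normal form has invariant factors (1,1,1,1,1,1,1,1).

Boundary ∂_2: C_2 → C_1 maps a triangle to the signed sum of its edges. For instance
  ∂cdg = dg − cg + cd,
  ∂abe = be − ae + ab.
As a 16×8 matrix over Z this has rank 7, with invariant factors (1,1,1,1,1,1,1).

The boundary map ∂_3: C_3 → C_2 sends each 3-simplex σ to the alternating sum Σ_i (−1)^i (σ with its i-th vertex removed). For instance
  ∂abdg = bdg − adg + abg − abd.
This gives a 8×1 integer matrix of rank 1; reducing to Smith normal form yields diagonal entries (1).

Now H_k = ker ∂_k / im ∂_{k+1}, so:

  H_0: rank C_0 − rank ∂_1 = 9 − 8 = 1, and the invariant factors of ∂_1 are all 1, so H_0 ≅ Z.
  H_1: rank ker ∂_1 − rank ∂_2 = (16 − 8) − 7 = 1, and the invariant factors of ∂_2 are all 1, so H_1 ≅ Z.
  H_2: rank ker ∂_2 − rank ∂_3 = (8 − 7) − 1 = 0, and the invariant factors of ∂_3 are all 1, so H_2 ≅ 0.
  H_3: rank ker ∂_3 − rank ∂_4 = (1 − 1) − 0 = 0, and there is no ∂_4, so H_3 ≅ 0.

H_0 ≅ Z,  H_1 ≅ Z,  H_2 = 0,  H_3 = 0.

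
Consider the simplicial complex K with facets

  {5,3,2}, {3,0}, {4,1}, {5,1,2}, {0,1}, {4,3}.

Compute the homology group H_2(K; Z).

H_2 = 0.

K has 6 vertices, 9 edges, 2 triangles.
rank ∂_2 = 2, rank ∂_3 = 0 ⇒ b_2 = 2 − 2 − 0 = 0. So H_2 ≅ 0.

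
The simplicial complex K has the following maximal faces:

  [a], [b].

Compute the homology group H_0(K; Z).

H_0 = Z^2.

We work with the vertex ordering a < b. The simplices of K, each written with vertices in increasing order, are:

  0-simplices (2): a, b

Hence C_0 ≅ Z^2.

Computing H_k = (kernel of ∂_k) / (image of ∂_{k+1}):

  H_0: rank C_0 − rank ∂_1 = 2 − 0 = 2, and there is no ∂_1, so H_0 = Z^2.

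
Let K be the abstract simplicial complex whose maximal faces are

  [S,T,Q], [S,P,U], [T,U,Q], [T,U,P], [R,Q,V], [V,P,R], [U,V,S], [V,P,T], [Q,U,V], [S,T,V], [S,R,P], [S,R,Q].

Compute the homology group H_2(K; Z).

Take the total order P < Q < R < S < T < U < V on the vertex set. Then K (dimension 2) consists of the simplices:

  0-simplices (7): P, Q, R, S, T, U, V
  1-simplices (18): PR, PS, PT, PU, PV, QR, QS, QT, QU, QV, RS, RV, ST, SU, SV, TU, TV, UV
  2-simplices (12): PRS, PRV, PSU, PTU, PTV, QRS, QRV, QST, QTU, QUV, STV, SUV

so the chain groups are C_0 ≅ Z^7, C_1 ≅ Z^18, C_2 ≅ Z^12.

The boundary map ∂_1: C_1 → C_0 sends each edge [p,q] (with p < q) to q − p.
The resulting 7×18 matrix has rank 6, and its Smith normal form has invariant factors (1,1,1,1,1,1).

∂_2: C_2 → C_1 sends each 2-simplex [p,q,r] to [q,r] − [p,r] + [p,q]. For instance
  ∂PRS = RS − PS + PR,
  ∂QUV = UV − QV + QU.
The 18×12 boundary matrix has rank 12 and Smith normal form diag(1,1,1,1,1,1,1,1,1,1,1,2).

Reading off H_k = ker ∂_k / im ∂_{k+1}:

  H_2: rank ker ∂_2 − rank ∂_3 = (12 − 12) − 0 = 0, and there is no ∂_3, so H_2 = 0.

H_2 = 0.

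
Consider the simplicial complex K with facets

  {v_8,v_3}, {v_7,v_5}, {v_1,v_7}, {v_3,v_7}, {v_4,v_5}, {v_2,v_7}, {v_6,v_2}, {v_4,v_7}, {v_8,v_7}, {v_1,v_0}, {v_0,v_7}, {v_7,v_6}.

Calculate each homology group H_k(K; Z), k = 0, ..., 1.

H_0 = Z,  H_1 = Z^4.

Order the vertices as v_0 < v_1 < v_2 < v_3 < v_4 < v_5 < v_6 < v_7 < v_8. Listing each simplex with vertices in this order, K has dimension 1 with simplices:

  0-simplices (9): [v_0], [v_1], [v_2], [v_3], [v_4], [v_5], [v_6], [v_7], [v_8]
  1-simplices (12): [v_0,v_1], [v_0,v_7], [v_1,v_7], [v_2,v_6], [v_2,v_7], [v_3,v_7], [v_3,v_8], [v_4,v_5], [v_4,v_7], [v_5,v_7], [v_6,v_7], [v_7,v_8]

Hence C_0 ≅ Z^9, C_1 ≅ Z^12.

The boundary map ∂_1: C_1 → C_0 maps an edge to its endpoints' difference, ∂[p,q] = q − p.
The resulting 9×12 matrix has rank 8, and its Smith normal form has invariant factors (1,1,1,1,1,1,1,1).

Now H_k = ker ∂_k / im ∂_{k+1}, so:

  H_0: rank C_0 − rank ∂_1 = 9 − 8 = 1, and the invariant factors of ∂_1 are all 1, so H_0 ≅ Z.
  H_1: rank ker ∂_1 − rank ∂_2 = (12 − 8) − 0 = 4, and there is no ∂_2, so H_1 ≅ Z^4.

As a check, the Euler characteristic is 9 − 12 = -3, which agrees with 1 − 4 = -3.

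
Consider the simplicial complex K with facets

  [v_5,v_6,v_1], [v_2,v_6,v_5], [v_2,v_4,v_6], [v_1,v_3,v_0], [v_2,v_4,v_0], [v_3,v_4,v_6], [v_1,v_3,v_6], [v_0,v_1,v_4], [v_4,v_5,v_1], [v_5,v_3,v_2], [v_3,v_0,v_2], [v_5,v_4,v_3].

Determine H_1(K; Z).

H_1 = Z/2Z.

Order the vertices as v_0 < v_1 < v_2 < v_3 < v_4 < v_5 < v_6. Listing each simplex with vertices in this order, K has dimension 2 with simplices:

  0-simplices (7): [v_0], [v_1], [v_2], [v_3], [v_4], [v_5], [v_6]
  1-simplices (18): (18 of them)
  2-simplices (12): (12 of them)

so the chain groups are C_0 ≅ Z^7, C_1 ≅ Z^18, C_2 ≅ Z^12.

Boundary ∂_1: C_1 → C_0 is given by ∂[p,q] = [q] − [p]. For instance
  ∂[v_1,v_6] = [v_6] − [v_1].
The 7×18 boundary matrix has rank 6 and Smith normal form diag(1,1,1,1,1,1).

Boundary ∂_2: C_2 → C_1 acts by ∂[p,q,r] = [q,r] − [p,r] + [p,q]. For instance
  ∂[v_3,v_4,v_5] = [v_4,v_5] − [v_3,v_5] + [v_3,v_4],
  ∂[v_2,v_5,v_6] = [v_5,v_6] − [v_2,v_6] + [v_2,v_5].
As a 18×12 matrix over Z this has rank 12, with invariant factors (1,1,1,1,1,1,1,1,1,1,1,2).

Now H_k = ker ∂_k / im ∂_{k+1}, so:

  H_1: rank ker ∂_1 − rank ∂_2 = (18 − 6) − 12 = 0, and ∂_2 has invariant factor 2 > 1, so H_1 ≅ Z/2Z.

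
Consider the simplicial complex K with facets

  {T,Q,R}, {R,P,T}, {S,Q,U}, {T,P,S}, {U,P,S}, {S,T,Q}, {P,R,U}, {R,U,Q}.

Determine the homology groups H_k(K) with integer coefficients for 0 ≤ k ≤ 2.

H_0 = Z,  H_1 = 0,  H_2 = Z.

Order the vertices as P < Q < R < S < T < U. Listing each simplex with vertices in this order, K has dimension 2 with simplices:

  0-simplices (6): P, Q, R, S, T, U
  1-simplices (12): PR, PS, PT, PU, QR, QS, QT, QU, RT, RU, ST, SU
  2-simplices (8): PRT, PRU, PST, PSU, QRT, QRU, QST, QSU

Hence C_0 ≅ Z^6, C_1 ≅ Z^12, C_2 ≅ Z^8.

Boundary ∂_1: C_1 → C_0 maps an edge to its endpoints' difference, ∂[p,q] = q − p. For instance
  ∂RT = T − R.
The 6×12 boundary matrix has rank 5 and Smith normal form diag(1,1,1,1,1).

Boundary ∂_2: C_2 → C_1 acts by ∂[p,q,r] = [q,r] − [p,r] + [p,q]. For instance
  ∂QRU = RU − QU + QR,
  ∂PRT = RT − PT + PR.
This gives a 12×8 integer matrix of rank 7; reducing to Smith normal form yields diagonal entries (1,1,1,1,1,1,1).

Reading off H_k = ker ∂_k / im ∂_{k+1}:

  H_0: rank C_0 − rank ∂_1 = 6 − 5 = 1, and the invariant factors of ∂_1 are all 1, so H_0 ≅ Z.
  H_1: rank ker ∂_1 − rank ∂_2 = (12 − 5) − 7 = 0, and the invariant factors of ∂_2 are all 1, so H_1 ≅ 0.
  H_2: rank ker ∂_2 − rank ∂_3 = (8 − 7) − 0 = 1, and there is no ∂_3, so H_2 ≅ Z.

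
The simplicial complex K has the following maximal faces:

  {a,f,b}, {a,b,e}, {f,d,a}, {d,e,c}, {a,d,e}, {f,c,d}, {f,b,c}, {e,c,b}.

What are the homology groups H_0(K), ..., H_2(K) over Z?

We work with the vertex ordering a < b < c < d < e < f. The simplices of K, each written with vertices in increasing order, are:

  0-simplices (6): a, b, c, d, e, f
  1-simplices (12): ab, ad, ae, af, bc, be, bf, cd, ce, cf, de, df
  2-simplices (8): abe, abf, ade, adf, bce, bcf, cde, cdf

so the chain groups are C_0 ≅ Z^6, C_1 ≅ Z^12, C_2 ≅ Z^8.

The boundary map ∂_1: C_1 → C_0 is given by ∂[p,q] = [q] − [p]. For instance
  ∂af = f − a.
As a 6×12 matrix over Z this has rank 5, with invariant factors (1,1,1,1,1).

The boundary map ∂_2: C_2 → C_1 maps a triangle to the signed sum of its edges. For instance
  ∂cdf = df − cf + cd,
  ∂ade = de − ae + ad.
The resulting 12×8 matrix has rank 7, and its Smith normal form has invariant factors (1,1,1,1,1,1,1).

Now H_k = ker ∂_k / im ∂_{k+1}, so:

  H_0: rank C_0 − rank ∂_1 = 6 − 5 = 1, and the invariant factors of ∂_1 are all 1, so H_0 = Z.
  H_1: rank ker ∂_1 − rank ∂_2 = (12 − 5) − 7 = 0, and the invariant factors of ∂_2 are all 1, so H_1 = 0.
  H_2: rank ker ∂_2 − rank ∂_3 = (8 − 7) − 0 = 1, and there is no ∂_3, so H_2 = Z.

H_0 = Z,  H_1 = 0,  H_2 = Z.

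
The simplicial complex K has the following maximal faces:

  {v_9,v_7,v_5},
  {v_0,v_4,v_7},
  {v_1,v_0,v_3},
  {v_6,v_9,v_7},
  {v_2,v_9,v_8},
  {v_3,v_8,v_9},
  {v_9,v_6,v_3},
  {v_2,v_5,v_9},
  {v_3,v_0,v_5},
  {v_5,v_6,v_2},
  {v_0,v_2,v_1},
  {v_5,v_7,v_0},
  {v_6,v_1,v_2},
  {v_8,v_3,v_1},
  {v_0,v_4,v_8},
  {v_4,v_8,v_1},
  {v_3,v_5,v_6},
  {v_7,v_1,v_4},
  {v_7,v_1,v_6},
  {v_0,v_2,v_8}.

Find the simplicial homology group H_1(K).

Order the vertices as v_0 < v_1 < v_2 < v_3 < v_4 < v_5 < v_6 < v_7 < v_8 < v_9. Listing each simplex with vertices in this order, K has dimension 2 with simplices:

  0-simplices (10): [v_0], [v_1], [v_2], [v_3], [v_4], [v_5], [v_6], [v_7], [v_8], [v_9]
  1-simplices (30): (30 of them)
  2-simplices (20): (20 of them)

giving chain groups C_0 ≅ Z^10, C_1 ≅ Z^30, C_2 ≅ Z^20.

Boundary ∂_1: C_1 → C_0 sends each edge [p,q] (with p < q) to q − p.
As a 10×30 matrix over Z this has rank 9, with invariant factors (1,1,1,1,1,1,1,1,1).

The boundary map ∂_2: C_2 → C_1 sends each 2-simplex [p,q,r] to [q,r] − [p,r] + [p,q]. For instance
  ∂[v_0,v_3,v_5] = [v_3,v_5] − [v_0,v_5] + [v_0,v_3],
  ∂[v_2,v_5,v_9] = [v_5,v_9] − [v_2,v_9] + [v_2,v_5].
This gives a 30×20 integer matrix of rank 20; reducing to Smith normal form yields diagonal entries (1,1,1,1,1,1,1,1,1,1,1,1,1,1,1,1,1,1,1,2).

From H_k ≅ ker(∂_k) / im(∂_{k+1}) we obtain:

  H_1: rank ker ∂_1 − rank ∂_2 = (30 − 9) − 20 = 1, and ∂_2 has invariant factor 2 > 1, so H_1 ≅ Z ⊕ Z_2.

(K is a triangulation of the Klein bottle.)

H_1 = Z ⊕ Z_2.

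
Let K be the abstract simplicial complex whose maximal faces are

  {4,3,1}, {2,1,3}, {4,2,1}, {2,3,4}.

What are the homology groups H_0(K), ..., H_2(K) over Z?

We work with the vertex ordering 1 < 2 < 3 < 4. The simplices of K, each written with vertices in increasing order, are:

  0-simplices (4): [1], [2], [3], [4]
  1-simplices (6): [1,2], [1,3], [1,4], [2,3], [2,4], [3,4]
  2-simplices (4): [1,2,3], [1,2,4], [1,3,4], [2,3,4]

Hence C_0 ≅ Z^4, C_1 ≅ Z^6, C_2 ≅ Z^4.

∂_1: C_1 → C_0 sends each edge [p,q] (with p < q) to q − p.
This gives a 4×6 integer matrix of rank 3; reducing to Smith normal form yields diagonal entries (1,1,1).

Boundary ∂_2: C_2 → C_1 acts by ∂[p,q,r] = [q,r] − [p,r] + [p,q]. For instance
  ∂[1,3,4] = [3,4] − [1,4] + [1,3],
  ∂[1,2,4] = [2,4] − [1,4] + [1,2].
The 6×4 boundary matrix has rank 3 and Smith normal form diag(1,1,1).

Now H_k = ker ∂_k / im ∂_{k+1}, so:

  H_0: rank C_0 − rank ∂_1 = 4 − 3 = 1, and the invariant factors of ∂_1 are all 1, so H_0 = Z.
  H_1: rank ker ∂_1 − rank ∂_2 = (6 − 3) − 3 = 0, and the invariant factors of ∂_2 are all 1, so H_1 = 0.
  H_2: rank ker ∂_2 − rank ∂_3 = (4 − 3) − 0 = 1, and there is no ∂_3, so H_2 = Z.

(K is a triangulation of the 2-sphere S^2.)

H_0 ≅ Z,  H_1 = 0,  H_2 ≅ Z.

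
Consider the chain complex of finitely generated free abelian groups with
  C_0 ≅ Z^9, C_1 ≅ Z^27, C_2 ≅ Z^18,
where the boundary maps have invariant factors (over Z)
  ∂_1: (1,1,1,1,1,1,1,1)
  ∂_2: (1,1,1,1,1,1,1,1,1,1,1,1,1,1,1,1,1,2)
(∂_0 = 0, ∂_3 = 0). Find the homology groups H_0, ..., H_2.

H_0: b_0 = 9 − 0 − 8 = 1; torsion from ∂_1 factors > 1: none. So H_0 = Z.
H_1: b_1 = 27 − 8 − 18 = 1; torsion from ∂_2 factors > 1: [2]. So H_1 = Z ⊕ Z/2Z.
H_2: b_2 = 18 − 18 − 0 = 0; torsion from ∂_3 factors > 1: none. So H_2 = 0.

H_0 = Z,  H_1 = Z ⊕ Z/2Z,  H_2 = 0.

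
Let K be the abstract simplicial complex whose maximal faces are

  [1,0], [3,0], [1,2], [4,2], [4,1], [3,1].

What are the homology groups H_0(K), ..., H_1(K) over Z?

H_0 ≅ Z,  H_1 ≅ Z^2.

Order the vertices as 0 < 1 < 2 < 3 < 4. Listing each simplex with vertices in this order, K has dimension 1 with simplices:

  0-simplices (5): [0], [1], [2], [3], [4]
  1-simplices (6): [0,1], [0,3], [1,2], [1,3], [1,4], [2,4]

so the chain groups are C_0 ≅ Z^5, C_1 ≅ Z^6.

The boundary map ∂_1: C_1 → C_0 sends each edge [p,q] (with p < q) to q − p. For instance
  ∂[2,4] = [4] − [2].
The resulting 5×6 matrix has rank 4, and its Smith normal form has invariant factors (1,1,1,1).

Now H_k = ker ∂_k / im ∂_{k+1}, so:

  H_0: rank C_0 − rank ∂_1 = 5 − 4 = 1, and the invariant factors of ∂_1 are all 1, so H_0 ≅ Z.
  H_1: rank ker ∂_1 − rank ∂_2 = (6 − 4) − 0 = 2, and there is no ∂_2, so H_1 ≅ Z^2.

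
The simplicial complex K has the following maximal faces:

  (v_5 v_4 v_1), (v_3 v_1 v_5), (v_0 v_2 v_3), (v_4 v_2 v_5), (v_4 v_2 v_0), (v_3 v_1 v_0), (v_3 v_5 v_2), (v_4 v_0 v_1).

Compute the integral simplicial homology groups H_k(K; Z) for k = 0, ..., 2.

K has 6 vertices, 12 edges, 8 triangles.
rank ∂_0 = 0, rank ∂_1 = 5 ⇒ b_0 = 6 − 0 − 5 = 1; all invariant factors of ∂_1 are 1 so no torsion. So H_0 ≅ Z.
rank ∂_1 = 5, rank ∂_2 = 7 ⇒ b_1 = 12 − 5 − 7 = 0; all invariant factors of ∂_2 are 1 so no torsion. So H_1 ≅ 0.
rank ∂_2 = 7, rank ∂_3 = 0 ⇒ b_2 = 8 − 7 − 0 = 1. So H_2 ≅ Z.

H_0 ≅ Z,  H_1 = 0,  H_2 ≅ Z.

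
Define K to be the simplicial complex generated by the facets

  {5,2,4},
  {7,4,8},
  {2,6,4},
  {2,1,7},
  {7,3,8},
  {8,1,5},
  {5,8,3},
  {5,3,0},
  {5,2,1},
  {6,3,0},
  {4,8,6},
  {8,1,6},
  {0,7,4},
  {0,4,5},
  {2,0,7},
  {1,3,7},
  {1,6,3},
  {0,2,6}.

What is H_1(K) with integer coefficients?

Order the vertices as 0 < 1 < 2 < 3 < 4 < 5 < 6 < 7 < 8. Listing each simplex with vertices in this order, K has dimension 2 with simplices:

  0-simplices (9): [0], [1], [2], [3], [4], [5], [6], [7], [8]
  1-simplices (27): (27 of them)
  2-simplices (18): [0,2,6], [0,2,7], [0,3,5], [0,3,6], [0,4,5], [0,4,7], [1,2,5], [1,2,7], [1,3,6], [1,3,7], [1,5,8], [1,6,8], [2,4,5], [2,4,6], [3,5,8], [3,7,8], [4,6,8], [4,7,8]

Hence C_0 ≅ Z^9, C_1 ≅ Z^27, C_2 ≅ Z^18.

Boundary ∂_1: C_1 → C_0 sends each edge [p,q] (with p < q) to q − p.
This gives a 9×27 integer matrix of rank 8; reducing to Smith normal form yields diagonal entries (1,1,1,1,1,1,1,1).

The boundary map ∂_2: C_2 → C_1 acts by ∂[p,q,r] = [q,r] − [p,r] + [p,q]. For instance
  ∂[3,5,8] = [5,8] − [3,8] + [3,5],
  ∂[0,2,7] = [2,7] − [0,7] + [0,2].
As a 27×18 matrix over Z this has rank 18, with invariant factors (1,1,1,1,1,1,1,1,1,1,1,1,1,1,1,1,1,2).

Computing H_k = (kernel of ∂_k) / (image of ∂_{k+1}):

  H_1: rank ker ∂_1 − rank ∂_2 = (27 − 8) − 18 = 1, and ∂_2 has invariant factor 2 > 1, so H_1 ≅ Z × Z/2.

H_1 = Z × Z/2.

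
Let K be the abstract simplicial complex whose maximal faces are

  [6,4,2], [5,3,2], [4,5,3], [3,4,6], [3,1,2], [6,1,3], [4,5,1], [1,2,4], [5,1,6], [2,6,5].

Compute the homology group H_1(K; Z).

H_1 = Z/2Z.

Fix the vertex order 1 < 2 < 3 < 4 < 5 < 6 and write every simplex with vertices in increasing order. Then dim K = 2 and the simplices of K are:

  0-simplices (6): [1], [2], [3], [4], [5], [6]
  1-simplices (15): [1,2], [1,3], [1,4], [1,5], [1,6], [2,3], [2,4], [2,5], [2,6], [3,4], [3,5], [3,6], [4,5], [4,6], [5,6]
  2-simplices (10): [1,2,3], [1,2,4], [1,3,6], [1,4,5], [1,5,6], [2,3,5], [2,4,6], [2,5,6], [3,4,5], [3,4,6]

so the chain groups are C_0 ≅ Z^6, C_1 ≅ Z^15, C_2 ≅ Z^10.

The boundary map ∂_1: C_1 → C_0 sends each edge [p,q] (with p < q) to q − p.
This gives a 6×15 integer matrix of rank 5; reducing to Smith normal form yields diagonal entries (1,1,1,1,1).

∂_2: C_2 → C_1 acts by ∂[p,q,r] = [q,r] − [p,r] + [p,q]. For instance
  ∂[3,4,5] = [4,5] − [3,5] + [3,4],
  ∂[1,2,3] = [2,3] − [1,3] + [1,2].
As a 15×10 matrix over Z this has rank 10, with invariant factors (1,1,1,1,1,1,1,1,1,2).

Now H_k = ker ∂_k / im ∂_{k+1}, so:

  H_1: rank ker ∂_1 − rank ∂_2 = (15 − 5) − 10 = 0, and ∂_2 has invariant factor 2 > 1, so H_1 = Z/2Z.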